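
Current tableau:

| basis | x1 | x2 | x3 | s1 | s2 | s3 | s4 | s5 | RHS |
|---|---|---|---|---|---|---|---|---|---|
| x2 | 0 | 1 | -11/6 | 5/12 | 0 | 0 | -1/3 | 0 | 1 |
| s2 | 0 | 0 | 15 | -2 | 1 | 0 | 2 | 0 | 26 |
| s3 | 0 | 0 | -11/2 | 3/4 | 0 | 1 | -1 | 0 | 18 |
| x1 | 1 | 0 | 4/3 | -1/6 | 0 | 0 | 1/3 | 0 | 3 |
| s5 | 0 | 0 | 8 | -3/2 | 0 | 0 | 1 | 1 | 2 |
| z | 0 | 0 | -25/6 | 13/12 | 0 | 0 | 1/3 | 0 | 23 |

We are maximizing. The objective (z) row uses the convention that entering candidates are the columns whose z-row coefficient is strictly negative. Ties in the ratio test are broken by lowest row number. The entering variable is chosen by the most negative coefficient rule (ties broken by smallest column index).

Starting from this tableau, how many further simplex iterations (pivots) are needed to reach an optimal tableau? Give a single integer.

pivot: x3 in, s5 out → z = 577/24
No improving column remains; optimal.

1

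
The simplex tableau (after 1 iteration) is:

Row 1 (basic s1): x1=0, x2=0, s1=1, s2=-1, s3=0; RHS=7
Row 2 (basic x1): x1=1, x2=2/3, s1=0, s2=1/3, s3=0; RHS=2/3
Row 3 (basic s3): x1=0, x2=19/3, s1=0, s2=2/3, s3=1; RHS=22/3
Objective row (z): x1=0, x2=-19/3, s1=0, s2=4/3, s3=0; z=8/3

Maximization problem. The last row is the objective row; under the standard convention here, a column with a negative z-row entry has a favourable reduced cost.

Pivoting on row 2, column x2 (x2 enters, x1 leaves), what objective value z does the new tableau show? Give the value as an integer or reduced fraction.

Minimum ratio for x2: (2/3)/(2/3) = 1.
z changes by −(z-row coeff of x2)·ratio = −(-19/3)·1 = 19/3.
New z = 8/3 + (19/3) = 9.

9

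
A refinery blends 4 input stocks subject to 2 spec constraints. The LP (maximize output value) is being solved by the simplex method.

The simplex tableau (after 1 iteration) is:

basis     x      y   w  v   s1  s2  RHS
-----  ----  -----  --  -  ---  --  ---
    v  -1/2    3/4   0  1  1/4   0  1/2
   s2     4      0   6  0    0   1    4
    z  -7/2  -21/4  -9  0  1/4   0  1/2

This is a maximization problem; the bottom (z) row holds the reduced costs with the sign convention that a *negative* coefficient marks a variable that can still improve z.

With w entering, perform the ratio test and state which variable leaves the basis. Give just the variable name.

Ratios: row 1 (v): entry 0 ≤ 0, skip; row 2 (s2): 4/6 = 2/3.
Minimum ratio 2/3 is in the s2 row, so s2 leaves.

s2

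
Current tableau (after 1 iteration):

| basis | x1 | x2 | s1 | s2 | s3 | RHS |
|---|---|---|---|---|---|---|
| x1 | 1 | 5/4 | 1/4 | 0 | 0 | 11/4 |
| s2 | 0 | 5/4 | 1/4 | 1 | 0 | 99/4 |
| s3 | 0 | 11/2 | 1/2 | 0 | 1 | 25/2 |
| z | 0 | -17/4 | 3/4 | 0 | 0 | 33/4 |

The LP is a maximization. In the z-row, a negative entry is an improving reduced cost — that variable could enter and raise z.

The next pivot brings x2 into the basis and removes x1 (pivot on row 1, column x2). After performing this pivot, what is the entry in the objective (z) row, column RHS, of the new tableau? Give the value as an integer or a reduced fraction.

Pivot element is row 1, column x2: 5/4.
Normalize row 1: new (row 1, RHS) = (11/4)/(5/4) = 11/5.
z-row ← z-row − (-17/4)·(new row 1): 33/4 − (-17/4)·(11/5) = 88/5.

88/5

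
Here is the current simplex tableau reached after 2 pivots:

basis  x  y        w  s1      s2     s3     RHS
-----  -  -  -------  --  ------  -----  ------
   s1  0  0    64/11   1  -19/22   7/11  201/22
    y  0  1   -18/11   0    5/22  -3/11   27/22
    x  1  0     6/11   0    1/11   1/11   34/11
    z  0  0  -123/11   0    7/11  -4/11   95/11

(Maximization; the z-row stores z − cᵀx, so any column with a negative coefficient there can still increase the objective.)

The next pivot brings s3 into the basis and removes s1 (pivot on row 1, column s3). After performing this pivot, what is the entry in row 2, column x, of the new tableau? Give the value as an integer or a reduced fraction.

0

Pivot element is row 1, column s3: 7/11.
Normalize row 1: new (row 1, x) = 0/(7/11) = 0.
row 2 ← row 2 − (-3/11)·(new row 1): 0 − (-3/11)·0 = 0.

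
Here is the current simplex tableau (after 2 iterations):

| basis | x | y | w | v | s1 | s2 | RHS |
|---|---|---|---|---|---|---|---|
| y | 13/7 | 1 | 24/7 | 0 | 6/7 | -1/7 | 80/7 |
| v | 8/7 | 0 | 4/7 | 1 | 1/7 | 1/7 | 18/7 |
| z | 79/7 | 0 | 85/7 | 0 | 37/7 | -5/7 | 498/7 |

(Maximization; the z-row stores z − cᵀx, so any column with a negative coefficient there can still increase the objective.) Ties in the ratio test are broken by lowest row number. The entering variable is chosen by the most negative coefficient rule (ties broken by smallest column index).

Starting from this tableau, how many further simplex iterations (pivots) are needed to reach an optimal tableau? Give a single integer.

1

pivot: s2 in, v out → z = 84
No improving column remains; optimal.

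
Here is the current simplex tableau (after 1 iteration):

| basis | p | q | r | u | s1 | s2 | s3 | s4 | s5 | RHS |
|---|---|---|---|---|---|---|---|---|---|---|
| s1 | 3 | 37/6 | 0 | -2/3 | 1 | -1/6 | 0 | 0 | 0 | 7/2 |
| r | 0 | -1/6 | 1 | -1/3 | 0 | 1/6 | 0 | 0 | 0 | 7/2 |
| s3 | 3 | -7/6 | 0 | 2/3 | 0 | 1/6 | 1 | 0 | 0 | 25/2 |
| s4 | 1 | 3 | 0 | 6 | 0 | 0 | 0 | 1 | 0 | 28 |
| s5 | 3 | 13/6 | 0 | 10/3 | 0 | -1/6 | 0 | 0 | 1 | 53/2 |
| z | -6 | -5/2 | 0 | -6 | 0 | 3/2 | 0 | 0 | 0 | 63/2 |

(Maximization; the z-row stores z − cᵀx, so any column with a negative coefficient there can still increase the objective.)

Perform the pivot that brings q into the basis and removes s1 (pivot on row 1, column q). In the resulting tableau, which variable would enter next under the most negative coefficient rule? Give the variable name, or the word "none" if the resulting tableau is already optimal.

u

Pivot element 37/6. New z-row = old z-row − (-5/2)·(row 1/(37/6)).
Updated z-row coefficients: p: -177/37, q: 0, r: 0, u: -232/37, s1: 15/37, s2: 53/37, s3: 0, s4: 0, s5: 0.
The most negative is -232/37 in column u, so u would enter next.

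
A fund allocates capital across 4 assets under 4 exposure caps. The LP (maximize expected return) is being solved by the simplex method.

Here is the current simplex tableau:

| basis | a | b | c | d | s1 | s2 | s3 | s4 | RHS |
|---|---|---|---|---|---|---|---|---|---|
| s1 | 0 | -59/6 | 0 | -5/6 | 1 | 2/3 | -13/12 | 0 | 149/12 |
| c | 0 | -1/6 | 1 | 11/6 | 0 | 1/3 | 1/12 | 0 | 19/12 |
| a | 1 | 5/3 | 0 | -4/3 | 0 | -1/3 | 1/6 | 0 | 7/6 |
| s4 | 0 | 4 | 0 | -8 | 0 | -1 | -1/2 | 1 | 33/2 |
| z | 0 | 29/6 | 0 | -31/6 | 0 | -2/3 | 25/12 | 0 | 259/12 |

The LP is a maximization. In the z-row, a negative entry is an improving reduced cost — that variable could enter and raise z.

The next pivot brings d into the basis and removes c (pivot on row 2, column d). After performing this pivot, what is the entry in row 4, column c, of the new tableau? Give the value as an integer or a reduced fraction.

Pivot element is row 2, column d: 11/6.
Normalize row 2: new (row 2, c) = 1/(11/6) = 6/11.
row 4 ← row 4 − (-8)·(new row 2): 0 − (-8)·(6/11) = 48/11.

48/11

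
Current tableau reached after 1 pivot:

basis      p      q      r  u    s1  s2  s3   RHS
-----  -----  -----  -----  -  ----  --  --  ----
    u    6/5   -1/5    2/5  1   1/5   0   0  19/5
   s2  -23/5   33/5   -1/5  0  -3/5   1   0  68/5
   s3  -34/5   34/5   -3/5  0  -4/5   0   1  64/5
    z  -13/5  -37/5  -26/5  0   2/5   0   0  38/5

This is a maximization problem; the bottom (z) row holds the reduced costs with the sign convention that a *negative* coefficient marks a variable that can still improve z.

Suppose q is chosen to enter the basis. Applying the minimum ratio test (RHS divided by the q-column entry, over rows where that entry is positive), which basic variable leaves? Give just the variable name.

Ratios: row 1 (u): entry -1/5 ≤ 0, skip; row 2 (s2): (68/5)/(33/5) = 68/33; row 3 (s3): (64/5)/(34/5) = 32/17.
Minimum ratio 32/17 is in the s3 row, so s3 leaves.

s3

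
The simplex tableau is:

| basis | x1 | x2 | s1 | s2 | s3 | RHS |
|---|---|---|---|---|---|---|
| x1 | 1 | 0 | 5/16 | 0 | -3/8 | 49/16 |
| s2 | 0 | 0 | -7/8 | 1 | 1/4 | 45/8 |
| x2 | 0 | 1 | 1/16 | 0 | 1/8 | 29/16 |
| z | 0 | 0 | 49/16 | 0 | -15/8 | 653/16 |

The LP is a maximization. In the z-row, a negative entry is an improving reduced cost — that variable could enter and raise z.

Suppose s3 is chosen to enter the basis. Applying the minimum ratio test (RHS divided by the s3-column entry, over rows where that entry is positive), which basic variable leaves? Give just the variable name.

Ratios: row 1 (x1): entry -3/8 ≤ 0, skip; row 2 (s2): (45/8)/(1/4) = 45/2; row 3 (x2): (29/16)/(1/8) = 29/2.
Minimum ratio 29/2 is in the x2 row, so x2 leaves.

x2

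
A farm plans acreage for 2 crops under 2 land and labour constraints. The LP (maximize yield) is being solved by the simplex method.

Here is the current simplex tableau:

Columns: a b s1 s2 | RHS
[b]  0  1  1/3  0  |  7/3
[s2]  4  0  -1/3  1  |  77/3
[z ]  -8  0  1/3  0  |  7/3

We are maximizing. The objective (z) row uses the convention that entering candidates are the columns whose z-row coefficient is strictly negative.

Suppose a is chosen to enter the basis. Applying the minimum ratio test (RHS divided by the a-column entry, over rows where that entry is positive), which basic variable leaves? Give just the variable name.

Ratios: row 1 (b): entry 0 ≤ 0, skip; row 2 (s2): (77/3)/4 = 77/12.
Minimum ratio 77/12 is in the s2 row, so s2 leaves.

s2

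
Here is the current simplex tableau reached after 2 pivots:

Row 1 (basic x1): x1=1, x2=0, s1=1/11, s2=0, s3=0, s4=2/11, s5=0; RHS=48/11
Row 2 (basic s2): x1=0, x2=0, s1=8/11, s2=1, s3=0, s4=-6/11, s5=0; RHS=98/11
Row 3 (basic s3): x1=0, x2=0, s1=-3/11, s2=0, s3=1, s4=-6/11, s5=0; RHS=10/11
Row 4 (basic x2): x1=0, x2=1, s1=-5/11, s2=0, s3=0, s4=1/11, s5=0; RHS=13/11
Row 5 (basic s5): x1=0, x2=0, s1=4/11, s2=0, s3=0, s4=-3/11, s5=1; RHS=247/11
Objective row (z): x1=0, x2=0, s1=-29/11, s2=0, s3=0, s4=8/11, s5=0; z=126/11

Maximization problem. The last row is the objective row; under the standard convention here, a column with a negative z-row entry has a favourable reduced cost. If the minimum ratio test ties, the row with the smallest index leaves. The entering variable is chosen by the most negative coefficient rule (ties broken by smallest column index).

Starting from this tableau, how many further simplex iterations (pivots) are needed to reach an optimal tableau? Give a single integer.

2

pivot: s1 in, s2 out → z = 175/4
pivot: s4 in, x1 out → z = 60
No improving column remains; optimal.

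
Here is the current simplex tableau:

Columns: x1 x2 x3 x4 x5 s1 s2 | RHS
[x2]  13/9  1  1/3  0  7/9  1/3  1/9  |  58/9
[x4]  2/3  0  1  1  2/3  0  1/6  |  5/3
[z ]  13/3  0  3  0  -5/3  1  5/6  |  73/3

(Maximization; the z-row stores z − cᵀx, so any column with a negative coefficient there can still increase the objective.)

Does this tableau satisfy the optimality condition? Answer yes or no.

no

Column x5 has objective-row coefficient -5/3, which is negative; an improving pivot exists, so not yet optimal.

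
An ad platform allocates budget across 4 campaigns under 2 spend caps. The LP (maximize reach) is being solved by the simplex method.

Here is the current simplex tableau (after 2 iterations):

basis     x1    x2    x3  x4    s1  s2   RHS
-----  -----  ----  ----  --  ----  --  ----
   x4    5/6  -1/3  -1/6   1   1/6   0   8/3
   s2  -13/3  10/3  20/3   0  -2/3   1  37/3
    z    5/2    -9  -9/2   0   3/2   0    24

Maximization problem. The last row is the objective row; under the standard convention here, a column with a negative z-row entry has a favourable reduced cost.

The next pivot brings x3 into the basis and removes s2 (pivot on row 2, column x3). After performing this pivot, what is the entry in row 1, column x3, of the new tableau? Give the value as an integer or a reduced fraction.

0

Pivot element is row 2, column x3: 20/3.
Normalize row 2: new (row 2, x3) = (20/3)/(20/3) = 1.
row 1 ← row 1 − (-1/6)·(new row 2): -1/6 − (-1/6)·1 = 0.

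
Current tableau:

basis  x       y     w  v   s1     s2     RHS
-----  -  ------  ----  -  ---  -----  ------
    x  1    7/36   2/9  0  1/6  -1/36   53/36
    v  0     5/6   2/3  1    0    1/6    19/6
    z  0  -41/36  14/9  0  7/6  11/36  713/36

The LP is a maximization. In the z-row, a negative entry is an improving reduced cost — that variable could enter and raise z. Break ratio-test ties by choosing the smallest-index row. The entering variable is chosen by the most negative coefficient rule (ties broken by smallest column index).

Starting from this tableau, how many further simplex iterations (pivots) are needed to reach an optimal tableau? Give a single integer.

pivot: y in, v out → z = 362/15
No improving column remains; optimal.

1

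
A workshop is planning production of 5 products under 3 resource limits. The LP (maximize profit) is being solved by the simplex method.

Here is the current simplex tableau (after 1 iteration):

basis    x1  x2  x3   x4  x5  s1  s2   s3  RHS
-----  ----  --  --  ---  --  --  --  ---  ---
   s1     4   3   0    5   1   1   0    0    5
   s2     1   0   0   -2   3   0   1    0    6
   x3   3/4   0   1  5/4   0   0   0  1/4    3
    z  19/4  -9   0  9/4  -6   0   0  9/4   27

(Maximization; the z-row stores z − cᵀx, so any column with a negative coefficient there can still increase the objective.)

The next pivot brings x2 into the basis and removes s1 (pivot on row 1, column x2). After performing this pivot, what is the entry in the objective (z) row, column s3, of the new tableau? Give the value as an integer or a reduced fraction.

9/4

Pivot element is row 1, column x2: 3.
Normalize row 1: new (row 1, s3) = 0/3 = 0.
z-row ← z-row − (-9)·(new row 1): 9/4 − (-9)·0 = 9/4.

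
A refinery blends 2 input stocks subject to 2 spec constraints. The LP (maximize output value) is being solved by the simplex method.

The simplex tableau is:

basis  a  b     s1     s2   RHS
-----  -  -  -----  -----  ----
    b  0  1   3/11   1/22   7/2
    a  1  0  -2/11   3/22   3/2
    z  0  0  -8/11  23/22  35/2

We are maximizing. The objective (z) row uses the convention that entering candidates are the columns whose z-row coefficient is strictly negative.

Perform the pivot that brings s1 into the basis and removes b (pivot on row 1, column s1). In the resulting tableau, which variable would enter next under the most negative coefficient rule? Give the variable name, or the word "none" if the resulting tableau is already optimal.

none

Pivot element 3/11. New z-row = old z-row − (-8/11)·(row 1/(3/11)).
Updated z-row coefficients: a: 0, b: 8/3, s1: 0, s2: 7/6.
No coefficient is strictly negative; the tableau after this pivot is optimal.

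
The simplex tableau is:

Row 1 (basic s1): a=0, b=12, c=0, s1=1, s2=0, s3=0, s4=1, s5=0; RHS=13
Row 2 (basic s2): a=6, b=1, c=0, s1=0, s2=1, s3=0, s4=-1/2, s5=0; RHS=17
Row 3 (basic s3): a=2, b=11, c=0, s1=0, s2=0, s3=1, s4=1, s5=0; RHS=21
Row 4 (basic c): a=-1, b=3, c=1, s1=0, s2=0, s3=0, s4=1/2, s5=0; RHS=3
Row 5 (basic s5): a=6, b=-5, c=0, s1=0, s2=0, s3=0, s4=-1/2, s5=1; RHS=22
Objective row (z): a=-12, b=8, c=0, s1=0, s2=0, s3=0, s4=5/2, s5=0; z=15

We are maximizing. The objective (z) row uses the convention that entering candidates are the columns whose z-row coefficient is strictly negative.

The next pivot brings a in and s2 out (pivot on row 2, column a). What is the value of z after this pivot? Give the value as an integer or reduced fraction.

Minimum ratio for a: 17/6 = 17/6.
z changes by −(z-row coeff of a)·ratio = −(-12)·(17/6) = 34.
New z = 15 + 34 = 49.

49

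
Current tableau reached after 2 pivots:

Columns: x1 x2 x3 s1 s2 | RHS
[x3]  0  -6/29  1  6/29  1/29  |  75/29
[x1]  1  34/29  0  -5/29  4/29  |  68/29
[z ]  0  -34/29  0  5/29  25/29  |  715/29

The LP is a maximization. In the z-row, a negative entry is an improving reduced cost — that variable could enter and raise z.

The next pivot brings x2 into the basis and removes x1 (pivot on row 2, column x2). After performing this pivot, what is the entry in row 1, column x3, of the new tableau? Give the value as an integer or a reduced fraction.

Pivot element is row 2, column x2: 34/29.
Normalize row 2: new (row 2, x3) = 0/(34/29) = 0.
row 1 ← row 1 − (-6/29)·(new row 2): 1 − (-6/29)·0 = 1.

1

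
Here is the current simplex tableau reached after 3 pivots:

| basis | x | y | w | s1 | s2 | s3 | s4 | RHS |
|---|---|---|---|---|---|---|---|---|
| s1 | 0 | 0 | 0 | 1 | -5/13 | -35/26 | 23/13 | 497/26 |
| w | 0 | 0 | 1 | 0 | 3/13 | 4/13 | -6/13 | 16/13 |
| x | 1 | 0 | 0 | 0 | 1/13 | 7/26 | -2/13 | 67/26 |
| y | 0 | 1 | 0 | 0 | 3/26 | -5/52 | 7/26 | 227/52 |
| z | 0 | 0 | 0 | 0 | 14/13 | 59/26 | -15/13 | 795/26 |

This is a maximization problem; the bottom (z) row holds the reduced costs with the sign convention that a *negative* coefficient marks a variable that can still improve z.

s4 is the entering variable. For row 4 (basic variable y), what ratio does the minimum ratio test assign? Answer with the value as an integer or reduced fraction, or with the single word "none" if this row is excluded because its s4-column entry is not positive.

227/14

Ratio = RHS / (s4 entry) = (227/52) / (7/26) = 227/14.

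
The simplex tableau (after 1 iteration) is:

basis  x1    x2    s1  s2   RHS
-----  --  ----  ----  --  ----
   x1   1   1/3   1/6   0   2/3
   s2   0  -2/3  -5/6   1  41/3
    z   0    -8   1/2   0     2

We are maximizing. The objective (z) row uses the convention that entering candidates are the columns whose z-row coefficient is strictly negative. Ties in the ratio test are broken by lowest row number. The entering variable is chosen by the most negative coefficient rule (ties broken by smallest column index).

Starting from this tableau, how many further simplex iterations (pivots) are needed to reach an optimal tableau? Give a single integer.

pivot: x2 in, x1 out → z = 18
No improving column remains; optimal.

1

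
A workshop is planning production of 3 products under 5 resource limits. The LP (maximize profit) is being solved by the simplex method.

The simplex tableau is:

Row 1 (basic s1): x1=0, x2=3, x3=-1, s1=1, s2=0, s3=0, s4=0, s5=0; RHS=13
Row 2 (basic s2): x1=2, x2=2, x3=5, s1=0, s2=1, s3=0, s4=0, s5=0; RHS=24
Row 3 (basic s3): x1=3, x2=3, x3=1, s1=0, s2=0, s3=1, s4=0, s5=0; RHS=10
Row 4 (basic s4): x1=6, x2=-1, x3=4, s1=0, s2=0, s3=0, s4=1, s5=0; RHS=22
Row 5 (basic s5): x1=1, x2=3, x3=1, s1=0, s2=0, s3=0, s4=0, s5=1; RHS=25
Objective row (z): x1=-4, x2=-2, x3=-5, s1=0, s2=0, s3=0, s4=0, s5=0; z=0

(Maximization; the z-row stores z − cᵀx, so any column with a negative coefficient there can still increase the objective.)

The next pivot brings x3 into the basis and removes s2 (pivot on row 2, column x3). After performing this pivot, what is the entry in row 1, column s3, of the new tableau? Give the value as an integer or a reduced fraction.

0

Pivot element is row 2, column x3: 5.
Normalize row 2: new (row 2, s3) = 0/5 = 0.
row 1 ← row 1 − (-1)·(new row 2): 0 − (-1)·0 = 0.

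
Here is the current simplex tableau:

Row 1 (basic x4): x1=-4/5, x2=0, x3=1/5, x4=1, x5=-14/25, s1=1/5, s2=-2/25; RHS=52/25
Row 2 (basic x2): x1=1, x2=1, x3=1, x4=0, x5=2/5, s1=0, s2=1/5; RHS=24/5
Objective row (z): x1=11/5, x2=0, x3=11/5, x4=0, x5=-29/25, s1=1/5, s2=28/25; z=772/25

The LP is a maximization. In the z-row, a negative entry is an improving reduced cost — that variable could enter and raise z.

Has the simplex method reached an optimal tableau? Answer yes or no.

no

Column x5 has objective-row coefficient -29/25, which is negative; an improving pivot exists, so not yet optimal.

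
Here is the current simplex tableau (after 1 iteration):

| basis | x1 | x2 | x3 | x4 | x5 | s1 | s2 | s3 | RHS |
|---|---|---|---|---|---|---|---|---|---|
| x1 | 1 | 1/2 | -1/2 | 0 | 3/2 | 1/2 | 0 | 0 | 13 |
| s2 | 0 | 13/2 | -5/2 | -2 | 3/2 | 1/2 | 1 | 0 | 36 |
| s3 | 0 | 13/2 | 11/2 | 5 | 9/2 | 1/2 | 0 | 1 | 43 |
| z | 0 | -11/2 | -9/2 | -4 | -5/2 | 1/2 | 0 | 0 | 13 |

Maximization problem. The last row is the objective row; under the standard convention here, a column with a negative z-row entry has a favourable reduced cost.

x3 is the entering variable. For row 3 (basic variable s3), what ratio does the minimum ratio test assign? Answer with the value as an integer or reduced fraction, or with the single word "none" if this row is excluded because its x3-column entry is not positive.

Ratio = RHS / (x3 entry) = 43 / (11/2) = 86/11.

86/11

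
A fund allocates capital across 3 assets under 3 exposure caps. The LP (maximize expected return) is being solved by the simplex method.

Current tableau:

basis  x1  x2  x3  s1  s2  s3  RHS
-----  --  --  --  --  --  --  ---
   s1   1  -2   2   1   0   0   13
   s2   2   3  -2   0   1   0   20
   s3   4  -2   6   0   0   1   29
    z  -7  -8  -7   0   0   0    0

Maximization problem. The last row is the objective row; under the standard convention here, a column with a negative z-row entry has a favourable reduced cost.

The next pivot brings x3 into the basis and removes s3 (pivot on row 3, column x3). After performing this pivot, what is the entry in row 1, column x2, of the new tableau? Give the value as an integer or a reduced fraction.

-4/3

Pivot element is row 3, column x3: 6.
Normalize row 3: new (row 3, x2) = (-2)/6 = -1/3.
row 1 ← row 1 − 2·(new row 3): -2 − 2·(-1/3) = -4/3.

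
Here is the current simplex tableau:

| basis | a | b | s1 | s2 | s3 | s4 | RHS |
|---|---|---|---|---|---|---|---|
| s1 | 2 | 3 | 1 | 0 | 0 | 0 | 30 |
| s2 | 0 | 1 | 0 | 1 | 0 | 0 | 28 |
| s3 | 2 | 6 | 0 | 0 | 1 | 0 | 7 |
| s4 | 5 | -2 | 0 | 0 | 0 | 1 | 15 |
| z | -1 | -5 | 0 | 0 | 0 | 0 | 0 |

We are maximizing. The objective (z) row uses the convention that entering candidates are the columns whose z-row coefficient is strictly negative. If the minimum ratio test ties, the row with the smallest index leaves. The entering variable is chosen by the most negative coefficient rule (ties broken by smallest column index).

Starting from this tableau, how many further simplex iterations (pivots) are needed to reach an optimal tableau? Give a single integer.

pivot: b in, s3 out → z = 35/6
No improving column remains; optimal.

1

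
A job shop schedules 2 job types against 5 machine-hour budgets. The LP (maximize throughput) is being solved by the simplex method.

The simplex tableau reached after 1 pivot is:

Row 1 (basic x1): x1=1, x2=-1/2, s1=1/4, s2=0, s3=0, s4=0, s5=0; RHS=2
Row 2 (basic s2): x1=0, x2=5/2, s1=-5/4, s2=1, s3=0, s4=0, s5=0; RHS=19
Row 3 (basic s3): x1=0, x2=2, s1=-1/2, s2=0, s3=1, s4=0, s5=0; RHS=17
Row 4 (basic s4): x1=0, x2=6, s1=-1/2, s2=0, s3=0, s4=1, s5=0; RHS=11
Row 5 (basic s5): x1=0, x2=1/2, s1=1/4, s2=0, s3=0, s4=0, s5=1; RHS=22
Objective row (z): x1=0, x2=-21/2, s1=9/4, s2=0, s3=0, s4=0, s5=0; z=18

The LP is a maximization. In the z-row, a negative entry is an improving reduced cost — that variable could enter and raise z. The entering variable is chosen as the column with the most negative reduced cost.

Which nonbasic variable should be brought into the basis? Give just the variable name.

x2

Objective-row coefficients: x1: 0, x2: -21/2, s1: 9/4, s2: 0, s3: 0, s4: 0, s5: 0.
The most negative is -21/2 in column x2, so x2 enters.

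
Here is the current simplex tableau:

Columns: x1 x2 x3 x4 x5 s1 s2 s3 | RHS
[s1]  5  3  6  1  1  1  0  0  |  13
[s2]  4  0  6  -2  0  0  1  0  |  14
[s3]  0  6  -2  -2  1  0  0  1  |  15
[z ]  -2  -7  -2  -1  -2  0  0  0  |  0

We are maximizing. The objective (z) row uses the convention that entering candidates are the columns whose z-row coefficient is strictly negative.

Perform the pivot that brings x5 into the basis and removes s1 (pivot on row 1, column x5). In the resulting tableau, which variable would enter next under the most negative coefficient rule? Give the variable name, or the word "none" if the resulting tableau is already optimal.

Pivot element 1. New z-row = old z-row − (-2)·(row 1/1).
Updated z-row coefficients: x1: 8, x2: -1, x3: 10, x4: 1, x5: 0, s1: 2, s2: 0, s3: 0.
The most negative is -1 in column x2, so x2 would enter next.

x2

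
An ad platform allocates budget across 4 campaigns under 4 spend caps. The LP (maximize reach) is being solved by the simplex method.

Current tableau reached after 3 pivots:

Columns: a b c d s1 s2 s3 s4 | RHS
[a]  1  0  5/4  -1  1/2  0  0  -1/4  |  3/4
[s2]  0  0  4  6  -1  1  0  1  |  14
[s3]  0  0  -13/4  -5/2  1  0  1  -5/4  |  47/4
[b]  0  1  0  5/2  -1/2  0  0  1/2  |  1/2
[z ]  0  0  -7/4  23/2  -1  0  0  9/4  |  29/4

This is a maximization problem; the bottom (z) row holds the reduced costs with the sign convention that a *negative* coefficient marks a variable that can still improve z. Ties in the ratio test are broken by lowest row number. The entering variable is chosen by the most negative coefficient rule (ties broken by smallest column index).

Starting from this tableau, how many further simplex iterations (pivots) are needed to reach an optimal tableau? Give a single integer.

2

pivot: c in, a out → z = 83/10
pivot: s1 in, c out → z = 35/4
No improving column remains; optimal.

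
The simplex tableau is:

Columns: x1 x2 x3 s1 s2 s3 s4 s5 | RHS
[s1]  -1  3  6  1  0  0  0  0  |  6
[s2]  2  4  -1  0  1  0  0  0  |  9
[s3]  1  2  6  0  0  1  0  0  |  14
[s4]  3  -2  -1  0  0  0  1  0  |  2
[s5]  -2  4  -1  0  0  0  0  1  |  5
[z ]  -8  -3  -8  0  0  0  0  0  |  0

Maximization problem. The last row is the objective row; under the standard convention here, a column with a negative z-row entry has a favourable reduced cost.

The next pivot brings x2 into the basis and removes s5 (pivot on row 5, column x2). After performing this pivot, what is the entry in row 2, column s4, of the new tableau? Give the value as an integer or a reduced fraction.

Pivot element is row 5, column x2: 4.
Normalize row 5: new (row 5, s4) = 0/4 = 0.
row 2 ← row 2 − 4·(new row 5): 0 − 4·0 = 0.

0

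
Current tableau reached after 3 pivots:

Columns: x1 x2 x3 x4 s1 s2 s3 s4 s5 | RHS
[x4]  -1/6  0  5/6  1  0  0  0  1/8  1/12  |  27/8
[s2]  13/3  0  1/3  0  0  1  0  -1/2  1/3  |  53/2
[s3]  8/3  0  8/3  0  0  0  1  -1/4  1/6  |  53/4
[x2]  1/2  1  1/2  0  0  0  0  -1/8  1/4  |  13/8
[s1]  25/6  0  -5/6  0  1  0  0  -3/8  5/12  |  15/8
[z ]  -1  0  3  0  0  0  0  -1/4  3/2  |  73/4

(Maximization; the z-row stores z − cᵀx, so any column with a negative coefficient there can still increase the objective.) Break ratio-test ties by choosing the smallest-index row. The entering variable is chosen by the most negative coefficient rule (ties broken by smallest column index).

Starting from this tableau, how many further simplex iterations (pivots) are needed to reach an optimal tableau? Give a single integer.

2

pivot: x1 in, s1 out → z = 187/10
pivot: s4 in, x4 out → z = 323/11
No improving column remains; optimal.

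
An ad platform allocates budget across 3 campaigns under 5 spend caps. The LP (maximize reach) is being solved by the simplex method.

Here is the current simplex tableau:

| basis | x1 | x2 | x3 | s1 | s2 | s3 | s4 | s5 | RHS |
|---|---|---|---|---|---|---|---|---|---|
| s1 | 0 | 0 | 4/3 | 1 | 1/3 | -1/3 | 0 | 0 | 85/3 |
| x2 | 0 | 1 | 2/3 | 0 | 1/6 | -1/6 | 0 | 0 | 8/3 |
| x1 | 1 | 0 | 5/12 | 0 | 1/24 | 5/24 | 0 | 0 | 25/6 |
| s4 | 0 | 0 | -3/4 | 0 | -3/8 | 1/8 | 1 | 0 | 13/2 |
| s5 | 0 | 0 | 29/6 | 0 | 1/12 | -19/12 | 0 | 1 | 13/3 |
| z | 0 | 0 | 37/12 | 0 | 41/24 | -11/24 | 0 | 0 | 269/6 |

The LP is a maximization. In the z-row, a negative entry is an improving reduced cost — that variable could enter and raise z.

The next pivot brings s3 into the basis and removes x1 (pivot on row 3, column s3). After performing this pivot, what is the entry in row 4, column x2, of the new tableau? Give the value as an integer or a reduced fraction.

Pivot element is row 3, column s3: 5/24.
Normalize row 3: new (row 3, x2) = 0/(5/24) = 0.
row 4 ← row 4 − (1/8)·(new row 3): 0 − (1/8)·0 = 0.

0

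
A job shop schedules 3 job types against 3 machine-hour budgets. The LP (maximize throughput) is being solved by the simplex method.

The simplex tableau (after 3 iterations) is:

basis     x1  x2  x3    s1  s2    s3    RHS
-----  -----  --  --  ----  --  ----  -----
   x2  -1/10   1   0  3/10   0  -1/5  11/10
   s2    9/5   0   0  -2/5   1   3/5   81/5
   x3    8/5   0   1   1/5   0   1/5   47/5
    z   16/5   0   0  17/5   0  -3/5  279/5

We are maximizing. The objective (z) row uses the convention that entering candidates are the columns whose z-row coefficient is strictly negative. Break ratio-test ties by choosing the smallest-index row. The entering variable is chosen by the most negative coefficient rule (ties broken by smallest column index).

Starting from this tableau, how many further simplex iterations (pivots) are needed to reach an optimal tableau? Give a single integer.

pivot: s3 in, s2 out → z = 72
No improving column remains; optimal.

1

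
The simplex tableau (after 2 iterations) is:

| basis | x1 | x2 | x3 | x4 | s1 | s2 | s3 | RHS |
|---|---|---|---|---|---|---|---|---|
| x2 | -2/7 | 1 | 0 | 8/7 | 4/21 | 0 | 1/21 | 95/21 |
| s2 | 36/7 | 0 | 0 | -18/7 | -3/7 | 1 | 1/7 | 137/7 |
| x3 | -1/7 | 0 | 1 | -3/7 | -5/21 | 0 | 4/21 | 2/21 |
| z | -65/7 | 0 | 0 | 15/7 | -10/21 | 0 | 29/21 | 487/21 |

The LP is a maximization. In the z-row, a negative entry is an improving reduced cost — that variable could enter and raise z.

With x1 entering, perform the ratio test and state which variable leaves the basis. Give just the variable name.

Ratios: row 1 (x2): entry -2/7 ≤ 0, skip; row 2 (s2): (137/7)/(36/7) = 137/36; row 3 (x3): entry -1/7 ≤ 0, skip.
Minimum ratio 137/36 is in the s2 row, so s2 leaves.

s2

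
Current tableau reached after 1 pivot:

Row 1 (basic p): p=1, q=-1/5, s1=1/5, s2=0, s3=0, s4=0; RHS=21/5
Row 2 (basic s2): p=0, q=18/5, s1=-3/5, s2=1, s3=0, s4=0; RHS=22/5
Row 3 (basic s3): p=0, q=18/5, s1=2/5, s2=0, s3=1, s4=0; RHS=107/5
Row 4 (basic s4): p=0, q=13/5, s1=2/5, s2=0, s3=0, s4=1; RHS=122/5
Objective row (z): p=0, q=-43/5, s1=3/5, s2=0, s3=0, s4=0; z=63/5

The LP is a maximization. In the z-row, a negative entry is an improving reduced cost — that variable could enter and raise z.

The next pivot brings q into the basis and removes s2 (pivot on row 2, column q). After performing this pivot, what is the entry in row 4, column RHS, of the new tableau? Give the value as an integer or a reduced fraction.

Pivot element is row 2, column q: 18/5.
Normalize row 2: new (row 2, RHS) = (22/5)/(18/5) = 11/9.
row 4 ← row 4 − (13/5)·(new row 2): 122/5 − (13/5)·(11/9) = 191/9.

191/9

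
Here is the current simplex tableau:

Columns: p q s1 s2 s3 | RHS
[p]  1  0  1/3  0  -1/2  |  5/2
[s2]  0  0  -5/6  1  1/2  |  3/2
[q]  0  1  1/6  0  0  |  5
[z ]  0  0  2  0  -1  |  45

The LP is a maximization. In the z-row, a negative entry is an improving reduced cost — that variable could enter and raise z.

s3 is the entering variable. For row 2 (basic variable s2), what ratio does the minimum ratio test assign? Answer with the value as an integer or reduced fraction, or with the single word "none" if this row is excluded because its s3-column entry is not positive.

Ratio = RHS / (s3 entry) = (3/2) / (1/2) = 3.

3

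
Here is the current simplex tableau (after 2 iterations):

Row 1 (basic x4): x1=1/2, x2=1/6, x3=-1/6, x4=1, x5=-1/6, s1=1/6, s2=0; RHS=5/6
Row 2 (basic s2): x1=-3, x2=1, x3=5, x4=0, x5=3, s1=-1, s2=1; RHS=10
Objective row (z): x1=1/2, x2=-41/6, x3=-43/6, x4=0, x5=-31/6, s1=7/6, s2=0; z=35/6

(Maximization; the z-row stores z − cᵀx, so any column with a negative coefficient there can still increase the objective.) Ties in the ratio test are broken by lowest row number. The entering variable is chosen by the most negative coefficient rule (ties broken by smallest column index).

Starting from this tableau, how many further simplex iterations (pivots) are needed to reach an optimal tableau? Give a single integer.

pivot: x3 in, s2 out → z = 121/6
pivot: x2 in, x4 out → z = 155/3
pivot: x5 in, x3 out → z = 55
No improving column remains; optimal.

3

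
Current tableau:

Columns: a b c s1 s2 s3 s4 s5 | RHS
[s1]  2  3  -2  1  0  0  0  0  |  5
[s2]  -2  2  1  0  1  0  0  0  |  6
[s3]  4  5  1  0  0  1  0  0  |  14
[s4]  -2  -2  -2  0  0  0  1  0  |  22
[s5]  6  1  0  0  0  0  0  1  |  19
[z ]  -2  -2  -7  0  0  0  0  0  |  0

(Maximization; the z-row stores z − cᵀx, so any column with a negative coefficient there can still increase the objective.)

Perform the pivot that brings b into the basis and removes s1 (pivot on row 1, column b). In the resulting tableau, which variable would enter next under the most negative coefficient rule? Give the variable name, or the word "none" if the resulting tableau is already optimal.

Pivot element 3. New z-row = old z-row − (-2)·(row 1/3).
Updated z-row coefficients: a: -2/3, b: 0, c: -25/3, s1: 2/3, s2: 0, s3: 0, s4: 0, s5: 0.
The most negative is -25/3 in column c, so c would enter next.

c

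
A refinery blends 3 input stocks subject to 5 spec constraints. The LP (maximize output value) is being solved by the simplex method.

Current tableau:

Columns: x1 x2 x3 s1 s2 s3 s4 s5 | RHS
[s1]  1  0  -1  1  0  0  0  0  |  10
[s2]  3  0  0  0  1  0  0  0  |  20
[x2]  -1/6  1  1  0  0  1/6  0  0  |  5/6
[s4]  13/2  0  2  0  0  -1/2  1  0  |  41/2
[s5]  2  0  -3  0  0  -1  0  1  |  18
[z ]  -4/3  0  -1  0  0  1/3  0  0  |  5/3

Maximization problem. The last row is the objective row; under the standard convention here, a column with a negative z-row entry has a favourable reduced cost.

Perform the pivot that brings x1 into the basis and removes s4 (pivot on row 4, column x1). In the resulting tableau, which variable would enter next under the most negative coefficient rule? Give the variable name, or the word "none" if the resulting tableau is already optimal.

x3

Pivot element 13/2. New z-row = old z-row − (-4/3)·(row 4/(13/2)).
Updated z-row coefficients: x1: 0, x2: 0, x3: -23/39, s1: 0, s2: 0, s3: 3/13, s4: 8/39, s5: 0.
The most negative is -23/39 in column x3, so x3 would enter next.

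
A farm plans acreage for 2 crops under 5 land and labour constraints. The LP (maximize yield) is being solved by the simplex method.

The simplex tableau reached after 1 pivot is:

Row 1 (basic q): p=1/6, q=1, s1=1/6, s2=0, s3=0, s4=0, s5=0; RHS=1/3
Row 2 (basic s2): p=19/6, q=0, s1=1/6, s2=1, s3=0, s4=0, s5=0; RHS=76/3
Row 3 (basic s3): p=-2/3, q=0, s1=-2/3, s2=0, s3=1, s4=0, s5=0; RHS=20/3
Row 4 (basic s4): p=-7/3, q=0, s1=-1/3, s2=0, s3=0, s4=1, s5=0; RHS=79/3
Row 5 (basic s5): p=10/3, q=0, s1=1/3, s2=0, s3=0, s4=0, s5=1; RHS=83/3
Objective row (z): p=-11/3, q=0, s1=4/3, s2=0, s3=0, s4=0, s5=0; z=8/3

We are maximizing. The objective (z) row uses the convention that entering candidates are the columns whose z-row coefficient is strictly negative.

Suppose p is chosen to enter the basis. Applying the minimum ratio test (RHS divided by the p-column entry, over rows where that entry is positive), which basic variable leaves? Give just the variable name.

q

Ratios: row 1 (q): (1/3)/(1/6) = 2; row 2 (s2): (76/3)/(19/6) = 8; row 3 (s3): entry -2/3 ≤ 0, skip; row 4 (s4): entry -7/3 ≤ 0, skip; row 5 (s5): (83/3)/(10/3) = 83/10.
Minimum ratio 2 is in the q row, so q leaves.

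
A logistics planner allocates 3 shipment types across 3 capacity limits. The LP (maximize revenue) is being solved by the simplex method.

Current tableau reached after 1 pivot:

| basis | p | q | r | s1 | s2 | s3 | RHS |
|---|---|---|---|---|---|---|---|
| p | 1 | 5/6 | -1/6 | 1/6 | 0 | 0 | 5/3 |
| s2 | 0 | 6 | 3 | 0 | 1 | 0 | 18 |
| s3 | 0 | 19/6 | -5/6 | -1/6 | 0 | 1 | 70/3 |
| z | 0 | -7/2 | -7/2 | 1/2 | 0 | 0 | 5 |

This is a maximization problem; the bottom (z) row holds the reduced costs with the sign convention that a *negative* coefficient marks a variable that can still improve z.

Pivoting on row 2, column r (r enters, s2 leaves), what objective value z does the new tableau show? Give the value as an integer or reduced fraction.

26

Minimum ratio for r: 18/3 = 6.
z changes by −(z-row coeff of r)·ratio = −(-7/2)·6 = 21.
New z = 5 + 21 = 26.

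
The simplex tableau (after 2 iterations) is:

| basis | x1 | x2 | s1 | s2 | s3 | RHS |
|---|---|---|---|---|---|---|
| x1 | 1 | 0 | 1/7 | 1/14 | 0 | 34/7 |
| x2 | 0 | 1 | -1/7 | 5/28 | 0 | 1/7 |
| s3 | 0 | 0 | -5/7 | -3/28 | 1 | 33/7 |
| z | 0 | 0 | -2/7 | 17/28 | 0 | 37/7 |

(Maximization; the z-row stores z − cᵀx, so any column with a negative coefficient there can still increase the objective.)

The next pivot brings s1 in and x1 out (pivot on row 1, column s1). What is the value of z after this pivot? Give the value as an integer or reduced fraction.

15

Minimum ratio for s1: (34/7)/(1/7) = 34.
z changes by −(z-row coeff of s1)·ratio = −(-2/7)·34 = 68/7.
New z = 37/7 + (68/7) = 15.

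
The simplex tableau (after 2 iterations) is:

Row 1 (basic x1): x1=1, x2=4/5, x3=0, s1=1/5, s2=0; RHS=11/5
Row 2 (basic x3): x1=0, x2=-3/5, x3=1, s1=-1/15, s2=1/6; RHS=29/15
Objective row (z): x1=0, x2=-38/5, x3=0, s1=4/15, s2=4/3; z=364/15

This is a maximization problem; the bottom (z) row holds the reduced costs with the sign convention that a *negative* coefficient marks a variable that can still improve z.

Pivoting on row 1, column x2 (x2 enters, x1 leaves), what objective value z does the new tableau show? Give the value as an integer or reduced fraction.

Minimum ratio for x2: (11/5)/(4/5) = 11/4.
z changes by −(z-row coeff of x2)·ratio = −(-38/5)·(11/4) = 209/10.
New z = 364/15 + (209/10) = 271/6.

271/6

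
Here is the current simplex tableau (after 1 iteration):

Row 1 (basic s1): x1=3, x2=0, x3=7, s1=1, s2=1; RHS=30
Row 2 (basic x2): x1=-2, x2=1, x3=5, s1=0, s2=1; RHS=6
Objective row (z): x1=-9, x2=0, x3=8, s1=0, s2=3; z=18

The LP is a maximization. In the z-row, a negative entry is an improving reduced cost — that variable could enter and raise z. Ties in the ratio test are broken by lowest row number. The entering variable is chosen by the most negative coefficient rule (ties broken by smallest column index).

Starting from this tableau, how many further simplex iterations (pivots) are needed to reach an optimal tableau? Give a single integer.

pivot: x1 in, s1 out → z = 108
No improving column remains; optimal.

1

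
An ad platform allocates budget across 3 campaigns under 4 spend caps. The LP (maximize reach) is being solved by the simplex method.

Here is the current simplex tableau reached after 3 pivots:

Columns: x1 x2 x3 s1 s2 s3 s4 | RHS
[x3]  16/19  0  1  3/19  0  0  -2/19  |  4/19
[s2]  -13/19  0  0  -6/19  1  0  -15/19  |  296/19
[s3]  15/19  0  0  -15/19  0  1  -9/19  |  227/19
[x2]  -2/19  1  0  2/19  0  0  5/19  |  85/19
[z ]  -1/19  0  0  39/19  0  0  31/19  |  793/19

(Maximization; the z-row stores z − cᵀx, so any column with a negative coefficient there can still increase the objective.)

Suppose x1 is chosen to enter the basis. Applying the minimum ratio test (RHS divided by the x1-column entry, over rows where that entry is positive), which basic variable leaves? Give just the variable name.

Ratios: row 1 (x3): (4/19)/(16/19) = 1/4; row 2 (s2): entry -13/19 ≤ 0, skip; row 3 (s3): (227/19)/(15/19) = 227/15; row 4 (x2): entry -2/19 ≤ 0, skip.
Minimum ratio 1/4 is in the x3 row, so x3 leaves.

x3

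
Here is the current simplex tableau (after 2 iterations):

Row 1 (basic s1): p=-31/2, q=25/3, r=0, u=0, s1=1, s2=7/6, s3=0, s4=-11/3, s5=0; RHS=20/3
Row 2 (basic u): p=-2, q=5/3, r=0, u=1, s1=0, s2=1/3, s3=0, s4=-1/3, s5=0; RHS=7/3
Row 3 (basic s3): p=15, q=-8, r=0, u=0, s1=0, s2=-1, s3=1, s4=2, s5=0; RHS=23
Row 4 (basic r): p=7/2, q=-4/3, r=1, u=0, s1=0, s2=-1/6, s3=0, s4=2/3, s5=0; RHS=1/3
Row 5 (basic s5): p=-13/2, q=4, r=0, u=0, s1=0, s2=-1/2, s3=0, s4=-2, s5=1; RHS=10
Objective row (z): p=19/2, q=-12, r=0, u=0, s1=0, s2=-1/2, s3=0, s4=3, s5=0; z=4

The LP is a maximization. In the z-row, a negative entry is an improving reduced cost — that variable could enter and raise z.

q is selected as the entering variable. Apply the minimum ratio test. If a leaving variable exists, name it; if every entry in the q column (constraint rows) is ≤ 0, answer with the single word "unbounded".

s1

Ratios: row 1 (s1): (20/3)/(25/3) = 4/5; row 2 (u): (7/3)/(5/3) = 7/5; row 3 (s3): entry -8 ≤ 0, skip; row 4 (r): entry -4/3 ≤ 0, skip; row 5 (s5): 10/4 = 5/2.
Minimum ratio is in the s1 row, so s1 leaves.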